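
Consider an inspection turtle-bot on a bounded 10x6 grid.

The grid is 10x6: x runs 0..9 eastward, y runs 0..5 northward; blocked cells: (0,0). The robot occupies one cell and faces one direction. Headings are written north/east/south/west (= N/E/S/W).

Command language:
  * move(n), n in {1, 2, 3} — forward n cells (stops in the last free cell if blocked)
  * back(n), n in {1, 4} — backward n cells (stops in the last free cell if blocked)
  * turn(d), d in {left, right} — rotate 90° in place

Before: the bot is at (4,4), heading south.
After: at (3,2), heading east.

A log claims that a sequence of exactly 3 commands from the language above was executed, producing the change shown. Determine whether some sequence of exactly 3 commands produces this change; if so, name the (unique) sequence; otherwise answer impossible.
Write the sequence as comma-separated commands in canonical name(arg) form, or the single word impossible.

move(2), turn(left), back(1)

key: running back(1) before move(2) would end elsewhere — order is forced
t0: at (4,4), heading south
1. move(2) → at (4,2), heading south
2. turn(left) → at (4,2), heading east
3. back(1) → at (3,2), heading east
all 343 alternatives checked — unique.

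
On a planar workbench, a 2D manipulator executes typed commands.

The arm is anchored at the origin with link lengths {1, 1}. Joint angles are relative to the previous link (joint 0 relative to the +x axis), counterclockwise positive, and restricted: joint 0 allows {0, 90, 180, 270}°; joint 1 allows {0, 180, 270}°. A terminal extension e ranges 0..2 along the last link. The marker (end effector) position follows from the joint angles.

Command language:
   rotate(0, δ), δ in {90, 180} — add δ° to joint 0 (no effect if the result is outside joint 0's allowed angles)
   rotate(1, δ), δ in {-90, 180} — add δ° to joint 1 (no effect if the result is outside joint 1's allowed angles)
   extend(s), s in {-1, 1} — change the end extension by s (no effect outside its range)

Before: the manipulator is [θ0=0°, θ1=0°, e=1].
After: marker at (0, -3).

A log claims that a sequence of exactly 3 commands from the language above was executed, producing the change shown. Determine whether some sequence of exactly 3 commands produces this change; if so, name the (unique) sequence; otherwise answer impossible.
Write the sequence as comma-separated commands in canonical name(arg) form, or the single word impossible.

rotate(0, 90), rotate(0, 90), rotate(0, 90)

start: [θ0=0°, θ1=0°, e=1]
step 1 (rotate(0, 90)): [θ0=90°, θ1=0°, e=1]
step 2 (rotate(0, 90)): [θ0=180°, θ1=0°, e=1]
step 3 (rotate(0, 90)): [θ0=270°, θ1=0°, e=1]
no rival 3-sequence matches.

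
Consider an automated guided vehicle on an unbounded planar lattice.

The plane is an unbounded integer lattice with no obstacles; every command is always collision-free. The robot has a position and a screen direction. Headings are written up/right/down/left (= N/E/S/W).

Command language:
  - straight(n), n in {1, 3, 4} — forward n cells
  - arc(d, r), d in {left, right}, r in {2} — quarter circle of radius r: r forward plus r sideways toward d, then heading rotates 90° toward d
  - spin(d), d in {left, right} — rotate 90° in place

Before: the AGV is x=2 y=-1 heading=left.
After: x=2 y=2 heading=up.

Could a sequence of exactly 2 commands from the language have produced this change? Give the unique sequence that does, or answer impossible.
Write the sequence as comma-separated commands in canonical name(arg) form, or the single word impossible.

spin(right), straight(3)

key: cell and facing (now N) both changed — the 2 commands mix motion and turning
start: x=2 y=-1 heading=left
1. spin(right) → x=2 y=-1 heading=up
2. straight(3) → x=2 y=2 heading=up
no other 2-command option fits: unique.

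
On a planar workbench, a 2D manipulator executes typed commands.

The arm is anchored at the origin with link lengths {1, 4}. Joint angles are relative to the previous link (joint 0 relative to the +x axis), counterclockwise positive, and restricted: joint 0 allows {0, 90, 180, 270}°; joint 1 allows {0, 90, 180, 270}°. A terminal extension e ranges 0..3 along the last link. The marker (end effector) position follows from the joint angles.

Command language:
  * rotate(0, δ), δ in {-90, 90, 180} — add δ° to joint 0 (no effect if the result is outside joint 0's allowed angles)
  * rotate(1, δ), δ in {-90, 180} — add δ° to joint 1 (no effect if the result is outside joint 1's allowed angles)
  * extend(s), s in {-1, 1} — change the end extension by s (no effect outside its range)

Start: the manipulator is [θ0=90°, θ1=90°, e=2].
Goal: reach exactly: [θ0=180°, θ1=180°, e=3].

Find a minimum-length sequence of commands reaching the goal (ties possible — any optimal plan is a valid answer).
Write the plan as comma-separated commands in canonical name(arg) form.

initial: [θ0=90°, θ1=90°, e=2]
t=1 rotate(1, -90) ⇒ [θ0=90°, θ1=0°, e=2]
t=2 extend(1) ⇒ [θ0=90°, θ1=0°, e=3]
t=3 rotate(1, 180) ⇒ [θ0=90°, θ1=180°, e=3]
t=4 rotate(0, 90) ⇒ [θ0=180°, θ1=180°, e=3]
no 3-step plan works, so 4 is optimal.

rotate(1, -90), extend(1), rotate(1, 180), rotate(0, 90)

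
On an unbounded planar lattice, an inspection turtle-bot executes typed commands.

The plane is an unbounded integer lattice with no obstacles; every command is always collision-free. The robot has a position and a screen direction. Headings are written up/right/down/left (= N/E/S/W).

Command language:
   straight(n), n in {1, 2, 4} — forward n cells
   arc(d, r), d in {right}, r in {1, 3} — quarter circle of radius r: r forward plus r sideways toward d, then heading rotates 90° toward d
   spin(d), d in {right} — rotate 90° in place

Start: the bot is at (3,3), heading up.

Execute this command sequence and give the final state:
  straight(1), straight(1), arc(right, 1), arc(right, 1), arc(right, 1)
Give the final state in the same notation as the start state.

at (4,4), heading left

initial: at (3,3), heading up
step 1 (straight(1)): at (3,4), heading up
step 2 (straight(1)): at (3,5), heading up
step 3 (arc(right, 1)): at (4,6), heading right
step 4 (arc(right, 1)): at (5,5), heading down
step 5 (arc(right, 1)): at (4,4), heading left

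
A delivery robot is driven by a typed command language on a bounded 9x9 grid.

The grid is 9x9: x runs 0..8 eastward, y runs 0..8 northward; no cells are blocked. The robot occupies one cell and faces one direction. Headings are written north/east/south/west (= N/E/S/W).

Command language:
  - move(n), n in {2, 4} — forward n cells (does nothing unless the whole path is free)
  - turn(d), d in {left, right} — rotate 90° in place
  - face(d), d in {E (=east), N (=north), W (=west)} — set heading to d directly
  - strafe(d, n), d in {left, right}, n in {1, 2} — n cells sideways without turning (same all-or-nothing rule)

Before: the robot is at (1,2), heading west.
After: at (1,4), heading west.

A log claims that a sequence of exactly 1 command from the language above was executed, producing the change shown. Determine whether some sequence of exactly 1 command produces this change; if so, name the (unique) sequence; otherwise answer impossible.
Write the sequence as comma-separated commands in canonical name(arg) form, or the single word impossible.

strafe(right, 2)

key: heading stays W — the single command does not turn
initial: at (1,2), heading west
[1] after strafe(right, 2): at (1,4), heading west
uniquely the one of 11 1-step routes that fits.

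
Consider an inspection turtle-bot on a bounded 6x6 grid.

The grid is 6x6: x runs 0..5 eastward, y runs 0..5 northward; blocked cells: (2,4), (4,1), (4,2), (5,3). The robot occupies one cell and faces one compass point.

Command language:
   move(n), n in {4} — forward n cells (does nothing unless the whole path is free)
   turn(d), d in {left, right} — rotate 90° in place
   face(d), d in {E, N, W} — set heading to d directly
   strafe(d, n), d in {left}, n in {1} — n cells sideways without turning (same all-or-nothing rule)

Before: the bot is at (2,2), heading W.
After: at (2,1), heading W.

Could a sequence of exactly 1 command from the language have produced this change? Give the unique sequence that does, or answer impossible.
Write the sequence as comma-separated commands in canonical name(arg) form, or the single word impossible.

key: still facing W — the one step turns nothing
t0: at (2,2), heading W
t=1 strafe(left, 1) ⇒ at (2,1), heading W
no other 1-command option fits: unique.

strafe(left, 1)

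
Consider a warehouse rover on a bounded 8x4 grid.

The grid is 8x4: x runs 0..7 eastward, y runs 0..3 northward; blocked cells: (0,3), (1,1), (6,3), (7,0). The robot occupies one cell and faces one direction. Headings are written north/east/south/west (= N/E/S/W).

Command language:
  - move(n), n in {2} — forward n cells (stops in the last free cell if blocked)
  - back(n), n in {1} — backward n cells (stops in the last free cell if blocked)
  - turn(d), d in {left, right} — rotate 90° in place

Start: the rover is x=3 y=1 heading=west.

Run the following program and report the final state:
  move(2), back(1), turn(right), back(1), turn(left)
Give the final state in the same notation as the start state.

x=3 y=0 heading=west

from: x=3 y=1 heading=west
1. move(2) → x=2 y=1 heading=west
2. back(1) → x=3 y=1 heading=west
3. turn(right) → x=3 y=1 heading=north
4. back(1) → x=3 y=0 heading=north
5. turn(left) → x=3 y=0 heading=west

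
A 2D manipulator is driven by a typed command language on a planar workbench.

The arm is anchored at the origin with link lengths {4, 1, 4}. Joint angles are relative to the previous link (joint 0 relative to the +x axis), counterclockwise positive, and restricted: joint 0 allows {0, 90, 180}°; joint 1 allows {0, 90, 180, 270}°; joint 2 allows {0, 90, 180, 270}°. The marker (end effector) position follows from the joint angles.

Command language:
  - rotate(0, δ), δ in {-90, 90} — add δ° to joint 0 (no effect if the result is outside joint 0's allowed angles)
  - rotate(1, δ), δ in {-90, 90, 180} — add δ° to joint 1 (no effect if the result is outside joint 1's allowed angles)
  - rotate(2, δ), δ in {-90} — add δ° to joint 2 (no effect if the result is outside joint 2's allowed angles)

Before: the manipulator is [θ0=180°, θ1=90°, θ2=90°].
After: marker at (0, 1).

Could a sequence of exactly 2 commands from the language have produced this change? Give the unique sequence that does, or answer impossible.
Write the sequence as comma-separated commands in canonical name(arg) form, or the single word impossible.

rotate(0, -90), rotate(0, -90)

t0: [θ0=180°, θ1=90°, θ2=90°]
t=1 rotate(0, -90) ⇒ [θ0=90°, θ1=90°, θ2=90°]
t=2 rotate(0, -90) ⇒ [θ0=0°, θ1=90°, θ2=90°]
uniquely the one of 36 2-step routes that fits.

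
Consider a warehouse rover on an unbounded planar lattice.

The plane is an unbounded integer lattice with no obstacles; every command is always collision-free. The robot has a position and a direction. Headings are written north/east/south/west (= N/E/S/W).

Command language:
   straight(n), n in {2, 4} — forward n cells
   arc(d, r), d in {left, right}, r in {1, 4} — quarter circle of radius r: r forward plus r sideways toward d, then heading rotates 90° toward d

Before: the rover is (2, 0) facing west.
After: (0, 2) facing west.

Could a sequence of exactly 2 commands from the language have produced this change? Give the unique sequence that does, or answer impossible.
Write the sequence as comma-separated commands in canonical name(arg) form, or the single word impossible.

arc(right, 1), arc(left, 1)

key: heading stays W — rotations cancel among the 2 commands
t0: (2, 0) facing west
1. arc(right, 1) → (1, 1) facing north
2. arc(left, 1) → (0, 2) facing west
no rival 2-sequence matches.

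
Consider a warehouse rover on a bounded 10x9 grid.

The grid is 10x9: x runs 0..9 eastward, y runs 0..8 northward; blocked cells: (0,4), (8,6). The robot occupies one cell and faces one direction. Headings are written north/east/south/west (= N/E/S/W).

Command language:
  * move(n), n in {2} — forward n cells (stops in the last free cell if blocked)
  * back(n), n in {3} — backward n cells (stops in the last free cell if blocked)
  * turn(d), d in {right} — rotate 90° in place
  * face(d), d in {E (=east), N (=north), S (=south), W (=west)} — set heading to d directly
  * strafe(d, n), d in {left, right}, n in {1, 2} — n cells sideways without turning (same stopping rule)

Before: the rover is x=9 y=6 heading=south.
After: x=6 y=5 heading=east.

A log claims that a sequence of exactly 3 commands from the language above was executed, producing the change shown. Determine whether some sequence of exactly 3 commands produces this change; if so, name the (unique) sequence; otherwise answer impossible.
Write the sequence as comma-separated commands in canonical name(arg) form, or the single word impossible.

face(E), strafe(right, 1), back(3)

key: cell and facing (now E) both changed — the 3 commands mix motion and turning
begin: x=9 y=6 heading=south
[1] after face(E): x=9 y=6 heading=east
[2] after strafe(right, 1): x=9 y=5 heading=east
[3] after back(3): x=6 y=5 heading=east
all 1331 alternatives checked — unique.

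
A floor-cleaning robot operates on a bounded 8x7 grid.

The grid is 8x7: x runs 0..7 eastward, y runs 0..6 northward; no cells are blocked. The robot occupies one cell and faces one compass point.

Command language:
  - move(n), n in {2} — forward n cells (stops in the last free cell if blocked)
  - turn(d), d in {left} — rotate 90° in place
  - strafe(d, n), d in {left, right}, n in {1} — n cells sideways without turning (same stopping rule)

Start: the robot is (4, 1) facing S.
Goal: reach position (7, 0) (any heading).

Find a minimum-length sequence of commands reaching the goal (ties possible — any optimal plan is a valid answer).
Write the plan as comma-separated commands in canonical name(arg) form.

strafe(left, 1), strafe(left, 1), strafe(left, 1), move(2)

begin: (4, 1) facing S
step 1 (strafe(left, 1)): (5, 1) facing S
step 2 (strafe(left, 1)): (6, 1) facing S
step 3 (strafe(left, 1)): (7, 1) facing S
step 4 (move(2)): (7, 0) facing S
shorter routes all fall short; 4 is best.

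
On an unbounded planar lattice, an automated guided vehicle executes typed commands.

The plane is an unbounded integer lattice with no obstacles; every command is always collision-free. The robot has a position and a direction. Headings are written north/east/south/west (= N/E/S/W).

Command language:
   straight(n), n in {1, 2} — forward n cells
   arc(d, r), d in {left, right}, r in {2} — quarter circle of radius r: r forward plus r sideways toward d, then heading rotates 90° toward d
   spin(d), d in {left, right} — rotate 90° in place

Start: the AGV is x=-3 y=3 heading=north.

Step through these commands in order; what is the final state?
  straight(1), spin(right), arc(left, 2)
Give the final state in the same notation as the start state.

x=-1 y=6 heading=north

initial: x=-3 y=3 heading=north
step 1 (straight(1)): x=-3 y=4 heading=north
step 2 (spin(right)): x=-3 y=4 heading=east
step 3 (arc(left, 2)): x=-1 y=6 heading=north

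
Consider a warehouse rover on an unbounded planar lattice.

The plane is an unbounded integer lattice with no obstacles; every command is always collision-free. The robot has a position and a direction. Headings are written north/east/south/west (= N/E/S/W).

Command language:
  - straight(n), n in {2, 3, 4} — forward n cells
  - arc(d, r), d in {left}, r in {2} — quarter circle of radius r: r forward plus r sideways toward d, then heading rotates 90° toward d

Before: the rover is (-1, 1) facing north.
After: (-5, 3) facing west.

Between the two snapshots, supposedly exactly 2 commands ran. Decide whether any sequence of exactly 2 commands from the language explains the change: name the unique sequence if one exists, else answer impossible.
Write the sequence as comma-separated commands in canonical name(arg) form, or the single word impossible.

key: cell and facing (now W) both changed — the 2 commands mix motion and turning
start: (-1, 1) facing north
t=1 arc(left, 2) ⇒ (-3, 3) facing west
t=2 straight(2) ⇒ (-5, 3) facing west
uniquely the one of 16 2-step routes that fits.

arc(left, 2), straight(2)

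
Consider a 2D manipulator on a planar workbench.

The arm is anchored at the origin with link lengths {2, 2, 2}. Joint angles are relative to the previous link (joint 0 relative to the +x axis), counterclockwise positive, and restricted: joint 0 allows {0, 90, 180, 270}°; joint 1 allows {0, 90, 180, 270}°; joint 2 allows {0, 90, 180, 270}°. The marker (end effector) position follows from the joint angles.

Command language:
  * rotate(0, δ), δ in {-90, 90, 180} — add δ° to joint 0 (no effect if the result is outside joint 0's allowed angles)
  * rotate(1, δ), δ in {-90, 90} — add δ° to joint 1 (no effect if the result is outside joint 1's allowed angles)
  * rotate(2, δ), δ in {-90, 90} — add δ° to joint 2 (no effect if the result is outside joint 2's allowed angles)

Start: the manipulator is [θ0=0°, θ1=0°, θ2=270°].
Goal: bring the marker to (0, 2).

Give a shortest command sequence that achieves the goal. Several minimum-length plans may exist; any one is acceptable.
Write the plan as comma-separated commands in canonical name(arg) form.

start: [θ0=0°, θ1=0°, θ2=270°]
1. rotate(1, 90) → [θ0=0°, θ1=90°, θ2=270°]
2. rotate(1, 90) → [θ0=0°, θ1=180°, θ2=270°]
shorter routes all fall short; 2 is best.

rotate(1, 90), rotate(1, 90)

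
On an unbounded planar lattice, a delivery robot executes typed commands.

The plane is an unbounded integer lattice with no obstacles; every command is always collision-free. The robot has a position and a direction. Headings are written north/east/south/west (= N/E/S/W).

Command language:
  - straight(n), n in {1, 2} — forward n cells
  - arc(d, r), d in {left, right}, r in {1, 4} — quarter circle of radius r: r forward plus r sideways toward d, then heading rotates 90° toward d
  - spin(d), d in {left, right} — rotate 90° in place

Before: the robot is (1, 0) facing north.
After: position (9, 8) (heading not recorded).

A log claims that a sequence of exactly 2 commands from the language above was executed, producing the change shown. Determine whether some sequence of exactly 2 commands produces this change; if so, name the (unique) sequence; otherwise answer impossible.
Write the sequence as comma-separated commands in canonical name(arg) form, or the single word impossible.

key: running arc(left, 4) before arc(right, 4) would end elsewhere — order is forced
begin: (1, 0) facing north
step 1 (arc(right, 4)): (5, 4) facing east
step 2 (arc(left, 4)): (9, 8) facing north
all 64 alternatives checked — unique.

arc(right, 4), arc(left, 4)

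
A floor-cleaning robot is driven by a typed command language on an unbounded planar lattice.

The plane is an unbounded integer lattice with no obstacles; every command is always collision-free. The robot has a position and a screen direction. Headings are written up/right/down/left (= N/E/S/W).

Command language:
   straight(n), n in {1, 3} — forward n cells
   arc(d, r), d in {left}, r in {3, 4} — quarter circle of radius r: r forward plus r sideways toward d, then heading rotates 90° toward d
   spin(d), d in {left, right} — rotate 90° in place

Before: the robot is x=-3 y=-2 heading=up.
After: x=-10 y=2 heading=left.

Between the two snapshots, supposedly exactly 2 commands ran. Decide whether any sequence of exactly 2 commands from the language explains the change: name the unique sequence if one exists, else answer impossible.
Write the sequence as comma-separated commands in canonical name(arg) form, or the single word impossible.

arc(left, 4), straight(3)

key: position moved to (-10,2) AND the heading swung to W — translation plus rotation needed
from: x=-3 y=-2 heading=up
[1] after arc(left, 4): x=-7 y=2 heading=left
[2] after straight(3): x=-10 y=2 heading=left
no rival 2-sequence matches.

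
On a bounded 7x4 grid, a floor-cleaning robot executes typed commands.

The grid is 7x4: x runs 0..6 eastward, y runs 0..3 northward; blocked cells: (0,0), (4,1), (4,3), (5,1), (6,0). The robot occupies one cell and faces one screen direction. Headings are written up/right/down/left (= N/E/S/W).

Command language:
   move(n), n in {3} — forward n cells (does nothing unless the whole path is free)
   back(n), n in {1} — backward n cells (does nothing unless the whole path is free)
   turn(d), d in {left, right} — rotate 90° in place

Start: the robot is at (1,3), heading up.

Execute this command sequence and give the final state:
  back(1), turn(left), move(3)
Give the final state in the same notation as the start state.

begin: at (1,3), heading up
t=1 back(1) ⇒ at (1,2), heading up
t=2 turn(left) ⇒ at (1,2), heading left
t=3 move(3) ⇒ at (1,2), heading left

at (1,2), heading left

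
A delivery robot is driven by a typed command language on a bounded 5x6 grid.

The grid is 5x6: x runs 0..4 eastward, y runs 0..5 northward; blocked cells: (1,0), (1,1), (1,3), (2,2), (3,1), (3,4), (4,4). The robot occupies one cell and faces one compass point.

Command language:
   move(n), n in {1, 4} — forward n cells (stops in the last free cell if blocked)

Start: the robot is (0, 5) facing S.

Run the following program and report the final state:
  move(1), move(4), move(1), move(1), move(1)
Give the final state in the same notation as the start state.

begin: (0, 5) facing S
[1] after move(1): (0, 4) facing S
[2] after move(4): (0, 0) facing S
[3] after move(1): (0, 0) facing S
[4] after move(1): (0, 0) facing S
[5] after move(1): (0, 0) facing S

(0, 0) facing S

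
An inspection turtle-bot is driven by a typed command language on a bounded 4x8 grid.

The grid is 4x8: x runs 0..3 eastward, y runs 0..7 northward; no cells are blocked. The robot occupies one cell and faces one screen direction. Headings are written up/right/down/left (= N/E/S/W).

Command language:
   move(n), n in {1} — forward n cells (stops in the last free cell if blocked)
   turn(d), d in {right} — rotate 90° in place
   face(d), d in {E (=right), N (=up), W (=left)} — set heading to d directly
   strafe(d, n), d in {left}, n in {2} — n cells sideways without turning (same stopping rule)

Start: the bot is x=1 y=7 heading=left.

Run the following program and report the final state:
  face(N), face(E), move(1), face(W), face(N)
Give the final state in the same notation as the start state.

x=2 y=7 heading=up

initial: x=1 y=7 heading=left
1. face(N) → x=1 y=7 heading=up
2. face(E) → x=1 y=7 heading=right
3. move(1) → x=2 y=7 heading=right
4. face(W) → x=2 y=7 heading=left
5. face(N) → x=2 y=7 heading=up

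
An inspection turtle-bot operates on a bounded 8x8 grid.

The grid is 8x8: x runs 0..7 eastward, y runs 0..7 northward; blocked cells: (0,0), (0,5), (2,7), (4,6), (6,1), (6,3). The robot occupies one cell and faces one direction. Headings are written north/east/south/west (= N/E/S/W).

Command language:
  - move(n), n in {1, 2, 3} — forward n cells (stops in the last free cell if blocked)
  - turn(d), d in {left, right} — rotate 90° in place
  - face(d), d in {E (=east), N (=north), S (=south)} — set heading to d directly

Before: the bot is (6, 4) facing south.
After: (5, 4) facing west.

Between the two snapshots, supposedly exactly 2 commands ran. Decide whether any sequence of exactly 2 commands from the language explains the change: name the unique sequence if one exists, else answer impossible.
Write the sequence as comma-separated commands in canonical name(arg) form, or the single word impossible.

turn(right), move(1)

key: order matters: swapping turn(right) and move(1) lands elsewhere
from: (6, 4) facing south
[1] after turn(right): (6, 4) facing west
[2] after move(1): (5, 4) facing west
no rival 2-sequence matches.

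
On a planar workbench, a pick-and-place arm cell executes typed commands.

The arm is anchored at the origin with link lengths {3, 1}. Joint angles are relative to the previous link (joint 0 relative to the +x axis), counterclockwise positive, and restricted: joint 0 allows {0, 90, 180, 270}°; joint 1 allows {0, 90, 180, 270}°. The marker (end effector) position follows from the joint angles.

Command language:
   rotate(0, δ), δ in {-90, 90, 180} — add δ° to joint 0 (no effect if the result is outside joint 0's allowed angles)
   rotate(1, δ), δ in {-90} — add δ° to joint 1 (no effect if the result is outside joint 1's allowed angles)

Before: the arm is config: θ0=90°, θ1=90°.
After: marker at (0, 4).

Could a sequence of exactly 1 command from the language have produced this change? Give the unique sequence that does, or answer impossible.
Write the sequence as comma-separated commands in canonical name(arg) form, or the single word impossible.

rotate(1, -90)

start: config: θ0=90°, θ1=90°
[1] after rotate(1, -90): config: θ0=90°, θ1=0°
uniquely the one of 4 1-step routes that fits.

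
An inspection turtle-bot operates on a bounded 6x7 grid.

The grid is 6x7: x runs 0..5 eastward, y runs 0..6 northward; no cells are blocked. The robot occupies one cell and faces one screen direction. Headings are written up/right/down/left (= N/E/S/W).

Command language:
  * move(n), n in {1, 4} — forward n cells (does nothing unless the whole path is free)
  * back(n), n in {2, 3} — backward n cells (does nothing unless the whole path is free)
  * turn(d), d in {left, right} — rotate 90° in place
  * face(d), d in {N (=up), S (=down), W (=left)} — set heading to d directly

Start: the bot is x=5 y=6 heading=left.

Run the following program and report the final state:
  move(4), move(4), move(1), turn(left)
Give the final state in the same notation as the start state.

x=0 y=6 heading=down

from: x=5 y=6 heading=left
1. move(4) → x=1 y=6 heading=left
2. move(4) → x=1 y=6 heading=left
3. move(1) → x=0 y=6 heading=left
4. turn(left) → x=0 y=6 heading=down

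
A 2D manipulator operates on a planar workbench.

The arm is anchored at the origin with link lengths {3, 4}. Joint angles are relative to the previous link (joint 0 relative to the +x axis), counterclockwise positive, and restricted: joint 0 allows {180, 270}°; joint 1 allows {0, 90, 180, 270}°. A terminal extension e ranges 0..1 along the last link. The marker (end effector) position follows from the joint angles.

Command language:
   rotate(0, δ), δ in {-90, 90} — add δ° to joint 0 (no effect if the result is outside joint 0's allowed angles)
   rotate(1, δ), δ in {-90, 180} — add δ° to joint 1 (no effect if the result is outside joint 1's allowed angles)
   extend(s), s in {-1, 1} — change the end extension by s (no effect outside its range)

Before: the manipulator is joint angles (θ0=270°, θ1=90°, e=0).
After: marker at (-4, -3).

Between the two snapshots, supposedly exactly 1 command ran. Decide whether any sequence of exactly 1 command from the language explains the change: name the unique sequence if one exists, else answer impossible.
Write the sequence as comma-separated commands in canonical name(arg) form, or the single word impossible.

initial: joint angles (θ0=270°, θ1=90°, e=0)
[1] after rotate(1, 180): joint angles (θ0=270°, θ1=270°, e=0)
no rival 1-sequence matches.

rotate(1, 180)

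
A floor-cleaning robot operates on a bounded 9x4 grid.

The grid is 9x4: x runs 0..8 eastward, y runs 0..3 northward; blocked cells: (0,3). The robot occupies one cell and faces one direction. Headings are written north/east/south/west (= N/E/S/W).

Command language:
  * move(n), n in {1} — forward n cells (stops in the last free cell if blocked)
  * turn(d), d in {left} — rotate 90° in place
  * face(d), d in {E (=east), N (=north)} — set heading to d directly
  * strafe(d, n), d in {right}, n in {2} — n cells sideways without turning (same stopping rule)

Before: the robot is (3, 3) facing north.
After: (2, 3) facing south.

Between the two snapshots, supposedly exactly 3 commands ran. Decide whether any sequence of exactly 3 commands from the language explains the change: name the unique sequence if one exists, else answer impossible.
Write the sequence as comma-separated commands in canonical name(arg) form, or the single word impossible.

key: position moved to (2,3) AND the heading swung to S — translation plus rotation needed
t0: (3, 3) facing north
[1] after turn(left): (3, 3) facing west
[2] after move(1): (2, 3) facing west
[3] after turn(left): (2, 3) facing south
all 125 alternatives checked — unique.

turn(left), move(1), turn(left)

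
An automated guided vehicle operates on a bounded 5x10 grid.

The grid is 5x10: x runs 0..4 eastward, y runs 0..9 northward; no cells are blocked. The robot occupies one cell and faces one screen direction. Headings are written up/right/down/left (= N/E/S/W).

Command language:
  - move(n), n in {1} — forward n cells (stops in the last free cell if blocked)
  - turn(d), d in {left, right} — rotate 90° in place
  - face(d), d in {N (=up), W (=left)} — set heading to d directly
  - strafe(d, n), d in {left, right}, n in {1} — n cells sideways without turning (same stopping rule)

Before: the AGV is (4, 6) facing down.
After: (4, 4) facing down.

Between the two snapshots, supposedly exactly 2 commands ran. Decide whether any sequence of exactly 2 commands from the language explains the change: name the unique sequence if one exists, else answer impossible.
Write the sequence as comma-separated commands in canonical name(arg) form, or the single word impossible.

move(1), move(1)

key: still facing S at the end — nothing in the sequence rotates
begin: (4, 6) facing down
t=1 move(1) ⇒ (4, 5) facing down
t=2 move(1) ⇒ (4, 4) facing down
all 49 alternatives checked — unique.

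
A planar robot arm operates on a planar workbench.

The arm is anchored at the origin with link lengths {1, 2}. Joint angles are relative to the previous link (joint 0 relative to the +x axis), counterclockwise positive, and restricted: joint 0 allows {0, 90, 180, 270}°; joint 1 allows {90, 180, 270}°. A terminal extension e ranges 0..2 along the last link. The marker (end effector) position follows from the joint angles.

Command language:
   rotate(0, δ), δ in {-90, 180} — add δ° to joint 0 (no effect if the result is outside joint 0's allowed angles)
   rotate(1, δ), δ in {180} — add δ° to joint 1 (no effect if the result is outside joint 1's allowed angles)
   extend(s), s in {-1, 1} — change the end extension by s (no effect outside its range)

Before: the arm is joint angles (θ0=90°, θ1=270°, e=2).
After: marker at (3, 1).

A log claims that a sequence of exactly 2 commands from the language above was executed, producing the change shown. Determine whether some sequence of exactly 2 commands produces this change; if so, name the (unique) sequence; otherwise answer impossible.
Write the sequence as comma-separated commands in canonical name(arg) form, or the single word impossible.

key: order matters: swapping extend(1) and extend(-1) lands elsewhere
begin: joint angles (θ0=90°, θ1=270°, e=2)
t=1 extend(1) ⇒ joint angles (θ0=90°, θ1=270°, e=2)
t=2 extend(-1) ⇒ joint angles (θ0=90°, θ1=270°, e=1)
all 25 alternatives checked — unique.

extend(1), extend(-1)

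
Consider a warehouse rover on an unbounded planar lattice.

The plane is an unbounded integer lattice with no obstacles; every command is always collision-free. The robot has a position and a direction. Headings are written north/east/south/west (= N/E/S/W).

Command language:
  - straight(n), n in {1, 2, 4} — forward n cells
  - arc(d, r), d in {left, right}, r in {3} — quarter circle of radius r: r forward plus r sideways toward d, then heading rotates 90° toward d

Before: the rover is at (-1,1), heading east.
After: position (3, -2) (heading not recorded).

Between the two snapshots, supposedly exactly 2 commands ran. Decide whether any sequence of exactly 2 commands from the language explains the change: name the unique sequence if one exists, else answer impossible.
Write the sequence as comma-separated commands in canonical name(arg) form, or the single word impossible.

key: running arc(right, 3) before straight(1) would end elsewhere — order is forced
t0: at (-1,1), heading east
1. straight(1) → at (0,1), heading east
2. arc(right, 3) → at (3,-2), heading south
all 25 alternatives checked — unique.

straight(1), arc(right, 3)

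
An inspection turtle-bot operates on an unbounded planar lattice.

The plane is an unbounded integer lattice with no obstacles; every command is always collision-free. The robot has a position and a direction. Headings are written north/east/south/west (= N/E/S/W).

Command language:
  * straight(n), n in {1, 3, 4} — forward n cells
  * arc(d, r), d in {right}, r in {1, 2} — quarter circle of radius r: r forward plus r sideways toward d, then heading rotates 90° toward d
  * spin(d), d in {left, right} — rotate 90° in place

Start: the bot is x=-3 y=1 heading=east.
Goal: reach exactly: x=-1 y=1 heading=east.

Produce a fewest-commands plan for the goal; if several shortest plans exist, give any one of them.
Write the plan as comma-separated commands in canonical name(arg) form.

straight(1), straight(1)

begin: x=-3 y=1 heading=east
1. straight(1) → x=-2 y=1 heading=east
2. straight(1) → x=-1 y=1 heading=east
nothing shorter than 2 reaches the goal.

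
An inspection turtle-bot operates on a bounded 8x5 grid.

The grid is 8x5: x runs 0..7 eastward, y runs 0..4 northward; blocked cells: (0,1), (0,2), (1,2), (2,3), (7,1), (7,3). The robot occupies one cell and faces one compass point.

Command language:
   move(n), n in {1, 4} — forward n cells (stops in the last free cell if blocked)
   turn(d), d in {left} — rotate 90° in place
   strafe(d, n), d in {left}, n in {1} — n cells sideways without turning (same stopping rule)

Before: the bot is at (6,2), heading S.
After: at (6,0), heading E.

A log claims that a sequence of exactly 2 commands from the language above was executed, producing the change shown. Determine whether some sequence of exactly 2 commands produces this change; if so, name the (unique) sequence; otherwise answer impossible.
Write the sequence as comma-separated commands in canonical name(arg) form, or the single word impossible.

move(4), turn(left)

key: move(4) runs into the grid edge before its full distance
start: at (6,2), heading S
[1] after move(4): at (6,0), heading S
[2] after turn(left): at (6,0), heading E
no other 2-command option fits: unique.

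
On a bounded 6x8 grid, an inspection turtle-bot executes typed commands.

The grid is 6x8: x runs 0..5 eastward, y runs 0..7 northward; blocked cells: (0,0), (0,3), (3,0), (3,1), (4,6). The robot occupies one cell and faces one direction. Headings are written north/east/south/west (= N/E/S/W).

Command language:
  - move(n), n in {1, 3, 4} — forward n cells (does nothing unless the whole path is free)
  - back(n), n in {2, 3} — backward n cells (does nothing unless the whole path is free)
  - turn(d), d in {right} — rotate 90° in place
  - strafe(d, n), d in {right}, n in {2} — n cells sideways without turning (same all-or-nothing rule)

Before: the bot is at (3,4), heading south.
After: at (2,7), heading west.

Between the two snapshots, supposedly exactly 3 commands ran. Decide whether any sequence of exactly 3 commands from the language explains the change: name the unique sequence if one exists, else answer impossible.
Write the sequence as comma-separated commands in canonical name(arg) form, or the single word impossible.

key: running move(1) before back(3) would end elsewhere — order is forced
t0: at (3,4), heading south
t=1 back(3) ⇒ at (3,7), heading south
t=2 turn(right) ⇒ at (3,7), heading west
t=3 move(1) ⇒ at (2,7), heading west
uniquely the one of 343 3-step routes that fits.

back(3), turn(right), move(1)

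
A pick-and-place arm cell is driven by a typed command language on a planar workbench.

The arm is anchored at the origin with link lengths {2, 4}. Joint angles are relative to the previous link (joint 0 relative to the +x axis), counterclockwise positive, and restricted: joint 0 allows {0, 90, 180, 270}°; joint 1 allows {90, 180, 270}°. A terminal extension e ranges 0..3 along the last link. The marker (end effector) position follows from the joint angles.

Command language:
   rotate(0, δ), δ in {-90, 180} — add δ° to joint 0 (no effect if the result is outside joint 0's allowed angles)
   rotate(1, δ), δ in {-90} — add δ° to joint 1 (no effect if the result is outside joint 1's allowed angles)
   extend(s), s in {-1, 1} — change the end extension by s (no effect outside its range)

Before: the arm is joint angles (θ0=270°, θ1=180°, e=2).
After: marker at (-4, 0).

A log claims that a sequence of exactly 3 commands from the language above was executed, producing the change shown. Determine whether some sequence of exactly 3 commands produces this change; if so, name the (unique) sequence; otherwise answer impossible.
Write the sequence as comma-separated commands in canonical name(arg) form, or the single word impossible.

rotate(0, -90), rotate(0, -90), rotate(0, -90)

initial: joint angles (θ0=270°, θ1=180°, e=2)
[1] after rotate(0, -90): joint angles (θ0=180°, θ1=180°, e=2)
[2] after rotate(0, -90): joint angles (θ0=90°, θ1=180°, e=2)
[3] after rotate(0, -90): joint angles (θ0=0°, θ1=180°, e=2)
no other 3-command option fits: unique.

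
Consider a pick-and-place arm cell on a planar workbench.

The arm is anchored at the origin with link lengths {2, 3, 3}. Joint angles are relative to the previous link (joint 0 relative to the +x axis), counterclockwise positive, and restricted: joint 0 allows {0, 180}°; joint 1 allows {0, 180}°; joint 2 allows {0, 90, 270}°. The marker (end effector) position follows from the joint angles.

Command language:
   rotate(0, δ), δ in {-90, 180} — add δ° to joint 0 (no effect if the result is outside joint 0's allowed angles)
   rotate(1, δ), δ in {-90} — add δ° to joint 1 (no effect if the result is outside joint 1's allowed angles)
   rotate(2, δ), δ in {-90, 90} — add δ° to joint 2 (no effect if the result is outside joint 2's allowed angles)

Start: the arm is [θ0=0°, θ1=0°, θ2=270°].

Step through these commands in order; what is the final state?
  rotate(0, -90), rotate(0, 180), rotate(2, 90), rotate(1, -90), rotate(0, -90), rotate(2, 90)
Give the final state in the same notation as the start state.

initial: [θ0=0°, θ1=0°, θ2=270°]
t=1 rotate(0, -90) ⇒ [θ0=0°, θ1=0°, θ2=270°]
t=2 rotate(0, 180) ⇒ [θ0=180°, θ1=0°, θ2=270°]
t=3 rotate(2, 90) ⇒ [θ0=180°, θ1=0°, θ2=0°]
t=4 rotate(1, -90) ⇒ [θ0=180°, θ1=0°, θ2=0°]
t=5 rotate(0, -90) ⇒ [θ0=180°, θ1=0°, θ2=0°]
t=6 rotate(2, 90) ⇒ [θ0=180°, θ1=0°, θ2=90°]

[θ0=180°, θ1=0°, θ2=90°]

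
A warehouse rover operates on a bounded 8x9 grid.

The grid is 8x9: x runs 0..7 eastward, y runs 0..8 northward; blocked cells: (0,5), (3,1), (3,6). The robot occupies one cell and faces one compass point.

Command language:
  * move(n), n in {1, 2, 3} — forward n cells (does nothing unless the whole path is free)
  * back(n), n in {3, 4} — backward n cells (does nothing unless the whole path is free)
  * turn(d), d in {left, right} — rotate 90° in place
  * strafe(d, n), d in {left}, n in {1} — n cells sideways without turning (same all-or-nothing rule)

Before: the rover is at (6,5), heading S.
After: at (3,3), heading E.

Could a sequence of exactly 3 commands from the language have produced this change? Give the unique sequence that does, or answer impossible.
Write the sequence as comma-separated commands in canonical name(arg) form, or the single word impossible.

move(2), turn(left), back(3)

key: position moved to (3,3) AND the heading swung to E — translation plus rotation needed
start: at (6,5), heading S
t=1 move(2) ⇒ at (6,3), heading S
t=2 turn(left) ⇒ at (6,3), heading E
t=3 back(3) ⇒ at (3,3), heading E
no other 3-command option fits: unique.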